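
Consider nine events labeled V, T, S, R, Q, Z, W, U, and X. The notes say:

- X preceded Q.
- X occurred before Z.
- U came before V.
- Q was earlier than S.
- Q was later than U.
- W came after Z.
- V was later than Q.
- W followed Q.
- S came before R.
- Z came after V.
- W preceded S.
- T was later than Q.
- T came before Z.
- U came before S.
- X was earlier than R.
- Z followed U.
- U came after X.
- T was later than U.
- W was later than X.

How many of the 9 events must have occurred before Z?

Directly stated before Z: T, U, V, and X.
Q reaches Z via Q → T → Z.
That's Q, T, U, V, and X — 5 in all.

5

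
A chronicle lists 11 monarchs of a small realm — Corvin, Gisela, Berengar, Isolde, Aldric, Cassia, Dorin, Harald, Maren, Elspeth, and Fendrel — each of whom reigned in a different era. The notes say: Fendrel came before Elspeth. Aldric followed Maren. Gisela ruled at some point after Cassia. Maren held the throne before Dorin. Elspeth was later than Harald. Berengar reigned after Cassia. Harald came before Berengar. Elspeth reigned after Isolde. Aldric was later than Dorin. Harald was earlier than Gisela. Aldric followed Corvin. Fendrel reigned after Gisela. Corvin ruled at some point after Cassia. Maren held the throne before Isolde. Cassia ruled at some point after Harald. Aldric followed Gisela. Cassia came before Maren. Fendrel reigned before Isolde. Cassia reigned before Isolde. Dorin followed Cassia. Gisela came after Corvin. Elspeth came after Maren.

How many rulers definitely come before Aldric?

Directly stated before Aldric: Corvin, Dorin, Gisela, and Maren.
Cassia reaches Aldric via Cassia → Maren → Aldric.
Harald reaches Aldric via Harald → Gisela → Aldric.
No chain forces Fendrel (or any of the others) ahead of Aldric.
That's Cassia, Corvin, Dorin, Gisela, Harald, and Maren — 6 in all.

6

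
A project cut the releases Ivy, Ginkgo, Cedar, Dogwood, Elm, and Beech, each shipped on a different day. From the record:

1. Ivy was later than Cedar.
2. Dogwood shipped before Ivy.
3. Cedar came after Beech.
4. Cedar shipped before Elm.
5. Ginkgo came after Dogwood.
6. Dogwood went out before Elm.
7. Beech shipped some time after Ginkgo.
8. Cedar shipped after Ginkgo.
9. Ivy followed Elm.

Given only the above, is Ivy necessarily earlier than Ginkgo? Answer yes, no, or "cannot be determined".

no

Tracing the constraints gives Ginkgo → Cedar → Ivy, so Ginkgo must come before Ivy.
That means Ivy cannot be before Ginkgo.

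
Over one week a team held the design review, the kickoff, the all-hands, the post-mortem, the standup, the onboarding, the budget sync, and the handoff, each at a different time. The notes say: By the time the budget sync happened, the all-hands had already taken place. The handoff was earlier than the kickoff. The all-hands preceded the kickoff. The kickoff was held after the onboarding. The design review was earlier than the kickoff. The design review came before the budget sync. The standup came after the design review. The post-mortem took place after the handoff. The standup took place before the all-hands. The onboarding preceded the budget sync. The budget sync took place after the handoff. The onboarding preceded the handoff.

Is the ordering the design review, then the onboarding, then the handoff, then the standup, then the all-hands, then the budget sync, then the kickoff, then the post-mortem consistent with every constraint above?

yes

Check each stated constraint against the proposed order — e.g. the onboarding is ahead of the kickoff; the design review is ahead of the kickoff. Every pair is in the required order; nothing is violated.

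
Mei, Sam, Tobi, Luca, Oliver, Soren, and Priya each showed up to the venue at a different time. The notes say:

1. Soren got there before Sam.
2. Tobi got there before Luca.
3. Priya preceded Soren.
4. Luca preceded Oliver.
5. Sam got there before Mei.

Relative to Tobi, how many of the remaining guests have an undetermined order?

Forced after Tobi: Luca and Oliver.
That leaves Mei, Priya, Sam, and Soren with no forced order relative to Tobi — 4.

4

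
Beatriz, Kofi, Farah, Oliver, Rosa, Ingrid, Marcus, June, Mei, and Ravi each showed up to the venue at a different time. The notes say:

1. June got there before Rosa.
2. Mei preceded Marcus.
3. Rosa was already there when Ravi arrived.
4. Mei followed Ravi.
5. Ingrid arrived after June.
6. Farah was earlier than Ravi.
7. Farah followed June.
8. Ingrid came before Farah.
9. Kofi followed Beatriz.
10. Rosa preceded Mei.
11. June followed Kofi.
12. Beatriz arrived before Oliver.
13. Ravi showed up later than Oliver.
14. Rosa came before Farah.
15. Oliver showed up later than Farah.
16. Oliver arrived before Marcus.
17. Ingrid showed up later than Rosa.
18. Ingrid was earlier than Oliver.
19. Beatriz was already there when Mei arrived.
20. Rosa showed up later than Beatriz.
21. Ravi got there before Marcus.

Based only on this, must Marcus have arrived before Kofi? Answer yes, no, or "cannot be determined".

no

Tracing the constraints gives Kofi → June → Farah → Ravi → Marcus, so Kofi must come before Marcus.
That means Marcus cannot be before Kofi.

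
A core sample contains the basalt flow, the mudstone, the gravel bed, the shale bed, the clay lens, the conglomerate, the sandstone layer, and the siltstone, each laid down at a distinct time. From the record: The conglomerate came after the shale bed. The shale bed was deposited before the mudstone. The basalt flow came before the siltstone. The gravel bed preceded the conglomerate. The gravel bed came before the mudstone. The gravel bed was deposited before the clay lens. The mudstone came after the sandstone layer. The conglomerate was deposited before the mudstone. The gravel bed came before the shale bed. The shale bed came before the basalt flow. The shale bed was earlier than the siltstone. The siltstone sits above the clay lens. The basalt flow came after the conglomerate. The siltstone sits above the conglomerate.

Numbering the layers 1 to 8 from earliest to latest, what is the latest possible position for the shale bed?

The shale bed must come before the basalt flow, the conglomerate, the mudstone, and the siltstone — 4 layers forced after it.
Everything else can be placed before the shale bed in some valid order, so the shale bed can sit as late as position 8 − 4 = 4.

4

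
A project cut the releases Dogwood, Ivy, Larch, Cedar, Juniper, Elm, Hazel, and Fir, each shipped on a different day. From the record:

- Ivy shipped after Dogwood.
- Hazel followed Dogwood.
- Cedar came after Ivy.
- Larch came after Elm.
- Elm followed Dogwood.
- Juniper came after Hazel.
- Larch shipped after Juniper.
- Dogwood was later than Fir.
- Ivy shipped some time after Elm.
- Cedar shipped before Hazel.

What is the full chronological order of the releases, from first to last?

The constraints fix every adjacent pair, so only one ordering works:
Fir → Dogwood → Elm → Ivy → Cedar → Hazel → Juniper → Larch.

Fir, Dogwood, Elm, Ivy, Cedar, Hazel, Juniper, Larch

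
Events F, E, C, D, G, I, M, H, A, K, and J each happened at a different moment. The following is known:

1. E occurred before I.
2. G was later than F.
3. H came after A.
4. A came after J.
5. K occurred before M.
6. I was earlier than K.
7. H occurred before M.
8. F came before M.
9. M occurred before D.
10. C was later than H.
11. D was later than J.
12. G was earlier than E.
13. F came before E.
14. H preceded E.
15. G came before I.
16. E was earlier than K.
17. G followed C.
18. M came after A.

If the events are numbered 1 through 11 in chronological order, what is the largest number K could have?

K must come before D and M — 2 events forced after it.
Everything else can be placed before K in some valid order, so K can sit as late as position 11 − 2 = 9.

9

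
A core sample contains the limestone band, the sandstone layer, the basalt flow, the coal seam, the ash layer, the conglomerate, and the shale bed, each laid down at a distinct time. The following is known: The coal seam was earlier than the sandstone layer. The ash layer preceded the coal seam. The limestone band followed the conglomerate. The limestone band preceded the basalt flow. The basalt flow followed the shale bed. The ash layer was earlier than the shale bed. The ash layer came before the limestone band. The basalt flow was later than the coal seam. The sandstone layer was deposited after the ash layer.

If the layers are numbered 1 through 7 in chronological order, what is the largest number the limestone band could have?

6

The limestone band must come before the basalt flow — 1 layer forced after it.
Everything else can be placed before the limestone band in some valid order, so the limestone band can sit as late as position 7 − 1 = 6.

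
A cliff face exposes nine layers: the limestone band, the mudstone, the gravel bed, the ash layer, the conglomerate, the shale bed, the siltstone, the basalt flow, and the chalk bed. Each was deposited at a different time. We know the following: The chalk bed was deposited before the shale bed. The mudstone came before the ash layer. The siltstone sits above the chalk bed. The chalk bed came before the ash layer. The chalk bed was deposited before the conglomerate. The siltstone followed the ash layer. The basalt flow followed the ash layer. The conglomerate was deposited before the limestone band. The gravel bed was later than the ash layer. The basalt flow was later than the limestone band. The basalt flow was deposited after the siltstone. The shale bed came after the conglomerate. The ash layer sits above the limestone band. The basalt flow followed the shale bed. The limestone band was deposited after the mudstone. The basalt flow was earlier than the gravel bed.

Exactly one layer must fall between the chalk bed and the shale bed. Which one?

Tracing the constraints gives the chalk bed → the conglomerate → the shale bed, so the conglomerate sits after the chalk bed and before the shale bed.
No other layer is forced both after the chalk bed and before the shale bed.

the conglomerate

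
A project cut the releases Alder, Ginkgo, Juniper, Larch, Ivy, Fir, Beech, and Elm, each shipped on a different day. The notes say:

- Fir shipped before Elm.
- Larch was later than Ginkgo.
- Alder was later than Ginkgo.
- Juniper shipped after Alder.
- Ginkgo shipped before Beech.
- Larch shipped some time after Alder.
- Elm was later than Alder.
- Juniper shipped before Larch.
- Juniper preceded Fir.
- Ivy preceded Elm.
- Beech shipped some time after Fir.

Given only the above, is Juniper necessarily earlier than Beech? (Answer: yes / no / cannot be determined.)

Chain the constraints: Juniper → Fir → Beech. Each link is directly stated, so Juniper comes before Beech.

yes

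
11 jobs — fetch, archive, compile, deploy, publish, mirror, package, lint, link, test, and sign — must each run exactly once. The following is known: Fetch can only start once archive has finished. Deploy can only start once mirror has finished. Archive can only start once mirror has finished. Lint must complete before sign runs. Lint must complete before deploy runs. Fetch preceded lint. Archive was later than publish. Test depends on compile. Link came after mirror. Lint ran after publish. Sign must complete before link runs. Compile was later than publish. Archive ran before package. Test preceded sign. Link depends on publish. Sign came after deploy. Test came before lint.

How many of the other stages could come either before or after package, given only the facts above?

7

Forced before package: archive, mirror, and publish.
That leaves compile, deploy, fetch, link, lint, sign, and test with no forced order relative to package — 7.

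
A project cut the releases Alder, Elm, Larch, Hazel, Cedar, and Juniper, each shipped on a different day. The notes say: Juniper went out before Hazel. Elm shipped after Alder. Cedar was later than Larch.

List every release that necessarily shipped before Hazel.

Directly stated before Hazel: Juniper.

Juniper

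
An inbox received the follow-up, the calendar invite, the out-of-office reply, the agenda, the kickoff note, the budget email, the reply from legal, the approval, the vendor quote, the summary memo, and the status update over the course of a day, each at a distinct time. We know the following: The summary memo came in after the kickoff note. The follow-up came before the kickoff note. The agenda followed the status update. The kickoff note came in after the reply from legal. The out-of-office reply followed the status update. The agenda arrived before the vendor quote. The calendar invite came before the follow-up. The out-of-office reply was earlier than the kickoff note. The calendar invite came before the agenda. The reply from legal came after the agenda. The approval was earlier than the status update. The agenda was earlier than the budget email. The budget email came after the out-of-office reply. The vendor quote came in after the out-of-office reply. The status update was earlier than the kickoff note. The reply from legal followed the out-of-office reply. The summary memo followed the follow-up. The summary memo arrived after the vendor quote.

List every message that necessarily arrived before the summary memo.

the agenda, the approval, the calendar invite, the follow-up, the kickoff note, the out-of-office reply, the reply from legal, the status update, the vendor quote

Directly stated before the summary memo: the follow-up, the kickoff note, and the vendor quote.
The agenda reaches the summary memo via the agenda → the vendor quote → the summary memo.
The approval reaches the summary memo via the approval → the status update → the kickoff note → the summary memo.
The calendar invite reaches the summary memo via the calendar invite → the follow-up → the summary memo.
Likewise the out-of-office reply, the reply from legal, and the status update each reach the summary memo by chaining the stated constraints.
No chain forces the budget email ahead of the summary memo.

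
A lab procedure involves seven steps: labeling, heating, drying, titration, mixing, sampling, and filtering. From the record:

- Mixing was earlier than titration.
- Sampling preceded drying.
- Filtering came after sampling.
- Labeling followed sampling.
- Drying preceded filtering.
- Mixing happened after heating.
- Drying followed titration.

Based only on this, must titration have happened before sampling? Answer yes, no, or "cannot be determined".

No chain of stated constraints runs from titration to sampling, and none runs from sampling to titration either.
So the relative order of titration and sampling is not fixed by the given facts.

cannot be determined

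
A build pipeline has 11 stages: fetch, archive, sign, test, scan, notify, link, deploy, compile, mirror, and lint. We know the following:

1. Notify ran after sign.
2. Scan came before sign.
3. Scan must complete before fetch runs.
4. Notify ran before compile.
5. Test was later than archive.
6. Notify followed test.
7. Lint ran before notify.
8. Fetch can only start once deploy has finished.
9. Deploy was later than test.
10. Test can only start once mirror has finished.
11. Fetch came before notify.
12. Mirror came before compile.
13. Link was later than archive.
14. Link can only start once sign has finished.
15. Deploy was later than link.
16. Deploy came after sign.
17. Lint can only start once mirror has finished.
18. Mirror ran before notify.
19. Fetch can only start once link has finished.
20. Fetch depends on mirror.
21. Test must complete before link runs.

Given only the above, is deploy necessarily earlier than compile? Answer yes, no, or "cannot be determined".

Chain the constraints: deploy → fetch → notify → compile. Each link is directly stated, so deploy comes before compile.

yes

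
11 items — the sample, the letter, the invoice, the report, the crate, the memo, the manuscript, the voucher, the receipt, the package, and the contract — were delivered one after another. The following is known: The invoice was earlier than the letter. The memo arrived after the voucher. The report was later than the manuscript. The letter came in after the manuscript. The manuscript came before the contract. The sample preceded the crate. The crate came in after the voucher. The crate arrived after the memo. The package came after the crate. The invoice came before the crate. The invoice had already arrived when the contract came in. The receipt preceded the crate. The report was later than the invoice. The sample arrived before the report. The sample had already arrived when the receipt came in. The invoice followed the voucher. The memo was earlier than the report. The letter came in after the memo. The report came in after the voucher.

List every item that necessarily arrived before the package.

the crate, the invoice, the memo, the receipt, the sample, the voucher

Directly stated before the package: the crate.
The invoice reaches the package via the invoice → the crate → the package.
The memo reaches the package via the memo → the crate → the package.
The receipt reaches the package via the receipt → the crate → the package.
Likewise the sample and the voucher each reach the package by chaining the stated constraints.
No chain forces the manuscript (or any of the others) ahead of the package.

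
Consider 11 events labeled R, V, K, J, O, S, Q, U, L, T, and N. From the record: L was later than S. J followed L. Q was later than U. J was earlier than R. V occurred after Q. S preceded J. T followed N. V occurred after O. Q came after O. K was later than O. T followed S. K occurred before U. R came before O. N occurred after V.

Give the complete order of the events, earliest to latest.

The constraints fix every adjacent pair, so only one ordering works:
S → L → J → R → O → K → U → Q → V → N → T.

S, L, J, R, O, K, U, Q, V, N, T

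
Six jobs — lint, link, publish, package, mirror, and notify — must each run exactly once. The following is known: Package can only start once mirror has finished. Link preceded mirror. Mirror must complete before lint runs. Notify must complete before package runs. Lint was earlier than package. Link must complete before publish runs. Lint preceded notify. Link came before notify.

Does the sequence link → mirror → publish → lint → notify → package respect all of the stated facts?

yes

Check each stated constraint against the proposed order — e.g. link is ahead of notify; mirror is ahead of package. Every pair is in the required order; nothing is violated.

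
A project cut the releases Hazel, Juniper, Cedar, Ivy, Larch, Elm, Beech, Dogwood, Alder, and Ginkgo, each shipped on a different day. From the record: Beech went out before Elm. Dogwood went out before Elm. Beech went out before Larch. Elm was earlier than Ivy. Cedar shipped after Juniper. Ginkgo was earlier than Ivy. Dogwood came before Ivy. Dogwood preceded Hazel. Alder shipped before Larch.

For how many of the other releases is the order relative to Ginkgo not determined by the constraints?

8

Forced after Ginkgo: Ivy.
That leaves Alder, Beech, Cedar, Dogwood, Elm, Hazel, Juniper, and Larch with no forced order relative to Ginkgo — 8.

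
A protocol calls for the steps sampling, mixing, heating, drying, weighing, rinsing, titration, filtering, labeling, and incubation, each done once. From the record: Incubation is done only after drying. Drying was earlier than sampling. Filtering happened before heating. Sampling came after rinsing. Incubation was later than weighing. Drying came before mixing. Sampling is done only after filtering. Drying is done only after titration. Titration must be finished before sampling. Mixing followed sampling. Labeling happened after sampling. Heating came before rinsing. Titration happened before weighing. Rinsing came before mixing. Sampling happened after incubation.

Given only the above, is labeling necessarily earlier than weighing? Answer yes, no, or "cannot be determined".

no

Tracing the constraints gives weighing → incubation → sampling → labeling, so weighing must come before labeling.
That means labeling cannot be before weighing.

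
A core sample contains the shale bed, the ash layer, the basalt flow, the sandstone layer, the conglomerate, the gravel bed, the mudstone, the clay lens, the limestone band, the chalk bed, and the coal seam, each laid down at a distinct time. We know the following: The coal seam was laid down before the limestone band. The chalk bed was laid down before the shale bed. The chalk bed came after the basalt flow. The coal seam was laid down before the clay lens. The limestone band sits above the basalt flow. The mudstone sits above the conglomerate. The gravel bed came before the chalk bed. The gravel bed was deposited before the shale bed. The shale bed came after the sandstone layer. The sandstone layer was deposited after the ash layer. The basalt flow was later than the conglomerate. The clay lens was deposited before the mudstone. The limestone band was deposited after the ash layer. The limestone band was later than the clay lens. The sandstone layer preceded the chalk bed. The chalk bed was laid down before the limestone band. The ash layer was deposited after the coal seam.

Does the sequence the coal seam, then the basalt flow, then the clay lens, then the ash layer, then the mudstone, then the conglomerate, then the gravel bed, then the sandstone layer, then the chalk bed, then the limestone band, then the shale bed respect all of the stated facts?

The constraints require the conglomerate before the basalt flow, but in the proposed sequence the basalt flow appears ahead of the conglomerate. That one violation is enough.

no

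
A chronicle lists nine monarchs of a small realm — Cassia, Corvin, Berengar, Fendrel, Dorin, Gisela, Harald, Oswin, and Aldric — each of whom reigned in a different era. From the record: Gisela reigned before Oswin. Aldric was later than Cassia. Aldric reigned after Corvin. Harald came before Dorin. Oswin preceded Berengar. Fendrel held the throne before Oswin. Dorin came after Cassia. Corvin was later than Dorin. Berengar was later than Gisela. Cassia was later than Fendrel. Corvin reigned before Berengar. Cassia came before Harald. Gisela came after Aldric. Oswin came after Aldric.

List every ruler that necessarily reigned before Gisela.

Directly stated before Gisela: Aldric.
Cassia reaches Gisela via Cassia → Aldric → Gisela.
Corvin reaches Gisela via Corvin → Aldric → Gisela.
Dorin reaches Gisela via Dorin → Corvin → Aldric → Gisela.
Likewise Fendrel and Harald each reach Gisela by chaining the stated constraints.
No chain forces Oswin (or any of the others) ahead of Gisela.

Aldric, Cassia, Corvin, Dorin, Fendrel, Harald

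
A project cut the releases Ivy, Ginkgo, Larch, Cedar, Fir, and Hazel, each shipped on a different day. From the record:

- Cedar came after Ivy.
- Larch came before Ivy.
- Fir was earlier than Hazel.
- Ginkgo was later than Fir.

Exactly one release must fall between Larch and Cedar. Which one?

Tracing the constraints gives Larch → Ivy → Cedar, so Ivy sits after Larch and before Cedar.
No other release is forced both after Larch and before Cedar.

Ivy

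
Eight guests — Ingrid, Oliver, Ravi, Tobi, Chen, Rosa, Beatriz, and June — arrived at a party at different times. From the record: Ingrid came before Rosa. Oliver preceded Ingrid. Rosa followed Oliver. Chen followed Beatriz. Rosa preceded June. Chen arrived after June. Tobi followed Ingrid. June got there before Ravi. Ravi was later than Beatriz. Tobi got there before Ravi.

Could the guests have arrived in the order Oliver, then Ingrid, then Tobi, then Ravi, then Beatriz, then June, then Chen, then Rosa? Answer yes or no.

no

The constraints require Rosa before June, but in the proposed sequence June appears ahead of Rosa. That one violation is enough.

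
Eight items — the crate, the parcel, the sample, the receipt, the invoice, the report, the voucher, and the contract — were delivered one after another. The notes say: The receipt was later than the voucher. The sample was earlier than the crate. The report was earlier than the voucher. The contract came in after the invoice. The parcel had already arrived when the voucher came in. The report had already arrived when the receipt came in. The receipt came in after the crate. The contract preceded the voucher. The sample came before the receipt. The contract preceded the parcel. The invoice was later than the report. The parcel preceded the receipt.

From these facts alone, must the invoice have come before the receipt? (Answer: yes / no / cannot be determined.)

yes

Chain the constraints: the invoice → the contract → the parcel → the receipt. Each link is directly stated, so the invoice comes before the receipt.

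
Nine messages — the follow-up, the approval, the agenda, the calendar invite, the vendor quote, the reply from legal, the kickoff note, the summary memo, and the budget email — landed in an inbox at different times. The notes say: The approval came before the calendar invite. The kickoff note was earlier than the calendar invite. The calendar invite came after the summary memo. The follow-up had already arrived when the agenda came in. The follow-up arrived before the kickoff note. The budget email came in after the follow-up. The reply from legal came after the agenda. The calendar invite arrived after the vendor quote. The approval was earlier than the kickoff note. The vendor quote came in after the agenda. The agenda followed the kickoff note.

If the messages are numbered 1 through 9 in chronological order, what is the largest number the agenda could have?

6

The agenda must come before the calendar invite, the reply from legal, and the vendor quote — 3 messages forced after it.
Everything else can be placed before the agenda in some valid order, so the agenda can sit as late as position 9 − 3 = 6.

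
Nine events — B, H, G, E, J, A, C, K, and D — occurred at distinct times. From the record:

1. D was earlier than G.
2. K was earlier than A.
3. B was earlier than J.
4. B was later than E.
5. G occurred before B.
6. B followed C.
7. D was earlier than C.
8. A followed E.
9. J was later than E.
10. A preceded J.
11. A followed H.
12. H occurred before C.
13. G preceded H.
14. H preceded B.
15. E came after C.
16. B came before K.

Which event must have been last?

J

Every other event has a chain of constraints placing it before J, so J is last.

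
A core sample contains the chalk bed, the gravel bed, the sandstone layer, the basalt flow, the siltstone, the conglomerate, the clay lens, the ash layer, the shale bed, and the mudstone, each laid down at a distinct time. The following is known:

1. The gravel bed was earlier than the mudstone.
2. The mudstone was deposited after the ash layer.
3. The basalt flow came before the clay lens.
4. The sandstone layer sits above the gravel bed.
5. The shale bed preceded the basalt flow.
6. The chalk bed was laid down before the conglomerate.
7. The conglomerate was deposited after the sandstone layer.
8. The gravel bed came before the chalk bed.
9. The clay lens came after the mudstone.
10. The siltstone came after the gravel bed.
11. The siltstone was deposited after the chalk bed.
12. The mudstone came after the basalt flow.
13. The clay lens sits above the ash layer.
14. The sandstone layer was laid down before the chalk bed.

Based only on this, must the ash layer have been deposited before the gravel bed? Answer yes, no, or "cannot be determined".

cannot be determined

No chain of stated constraints runs from the ash layer to the gravel bed, and none runs from the gravel bed to the ash layer either.
So the relative order of the ash layer and the gravel bed is not fixed by the given facts.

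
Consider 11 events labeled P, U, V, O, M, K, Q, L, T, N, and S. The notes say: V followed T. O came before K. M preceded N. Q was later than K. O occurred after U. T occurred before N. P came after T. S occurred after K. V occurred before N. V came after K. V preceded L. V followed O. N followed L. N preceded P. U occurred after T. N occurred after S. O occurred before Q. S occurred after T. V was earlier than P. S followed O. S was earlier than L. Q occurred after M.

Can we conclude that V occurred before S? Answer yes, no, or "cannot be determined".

cannot be determined

No chain of stated constraints runs from V to S, and none runs from S to V either.
So the relative order of V and S is not fixed by the given facts.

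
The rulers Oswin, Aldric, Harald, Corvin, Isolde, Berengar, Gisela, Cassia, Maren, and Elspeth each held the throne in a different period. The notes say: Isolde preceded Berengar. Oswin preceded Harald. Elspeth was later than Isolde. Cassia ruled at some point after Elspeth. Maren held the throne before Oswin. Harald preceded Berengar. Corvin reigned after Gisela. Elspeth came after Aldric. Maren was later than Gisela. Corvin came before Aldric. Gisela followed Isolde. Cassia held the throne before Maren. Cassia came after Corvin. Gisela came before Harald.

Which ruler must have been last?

Every other ruler has a chain of constraints placing them before Berengar, so Berengar is last.

Berengar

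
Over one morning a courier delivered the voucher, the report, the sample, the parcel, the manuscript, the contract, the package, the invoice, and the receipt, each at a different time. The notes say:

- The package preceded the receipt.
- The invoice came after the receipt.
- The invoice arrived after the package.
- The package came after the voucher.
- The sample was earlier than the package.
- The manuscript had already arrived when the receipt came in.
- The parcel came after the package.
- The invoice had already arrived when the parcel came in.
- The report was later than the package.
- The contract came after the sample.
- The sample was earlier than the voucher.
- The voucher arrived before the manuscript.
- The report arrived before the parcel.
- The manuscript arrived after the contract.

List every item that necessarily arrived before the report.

the package, the sample, the voucher

Directly stated before the report: the package.
The sample reaches the report via the sample → the package → the report.
The voucher reaches the report via the voucher → the package → the report.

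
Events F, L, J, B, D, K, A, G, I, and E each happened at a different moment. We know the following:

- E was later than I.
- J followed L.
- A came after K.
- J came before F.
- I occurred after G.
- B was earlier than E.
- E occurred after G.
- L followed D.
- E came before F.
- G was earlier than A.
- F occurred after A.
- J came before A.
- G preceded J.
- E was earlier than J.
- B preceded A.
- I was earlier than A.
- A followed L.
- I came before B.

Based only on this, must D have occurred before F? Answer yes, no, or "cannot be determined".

yes

Chain the constraints: D → L → J → F. Each link is directly stated, so D comes before F.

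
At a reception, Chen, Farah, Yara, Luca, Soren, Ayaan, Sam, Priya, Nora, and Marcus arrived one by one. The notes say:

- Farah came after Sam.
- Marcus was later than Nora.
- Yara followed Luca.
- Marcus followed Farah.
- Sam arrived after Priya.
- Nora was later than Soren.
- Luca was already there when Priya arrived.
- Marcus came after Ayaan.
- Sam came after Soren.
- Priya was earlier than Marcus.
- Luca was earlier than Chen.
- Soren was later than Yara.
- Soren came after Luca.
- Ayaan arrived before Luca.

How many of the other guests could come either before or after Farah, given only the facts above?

2

Forced before Farah: Ayaan, Luca, Priya, Sam, Soren, and Yara; forced after Farah: Marcus.
That leaves Chen and Nora with no forced order relative to Farah — 2.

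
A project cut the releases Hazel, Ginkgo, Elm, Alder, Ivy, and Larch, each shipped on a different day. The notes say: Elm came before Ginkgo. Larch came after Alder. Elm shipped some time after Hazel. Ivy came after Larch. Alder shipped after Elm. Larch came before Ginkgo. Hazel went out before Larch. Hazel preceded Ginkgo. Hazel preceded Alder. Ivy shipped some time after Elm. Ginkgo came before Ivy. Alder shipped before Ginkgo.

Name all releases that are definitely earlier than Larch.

Directly stated before Larch: Alder and Hazel.
Elm reaches Larch via Elm → Alder → Larch.

Alder, Elm, Hazel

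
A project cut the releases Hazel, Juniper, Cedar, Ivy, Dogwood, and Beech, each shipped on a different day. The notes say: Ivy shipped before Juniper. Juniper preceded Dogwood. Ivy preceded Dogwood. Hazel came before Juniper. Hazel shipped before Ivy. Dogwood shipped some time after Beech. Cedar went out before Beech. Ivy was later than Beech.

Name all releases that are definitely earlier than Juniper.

Directly stated before Juniper: Hazel and Ivy.
Beech reaches Juniper via Beech → Ivy → Juniper.
Cedar reaches Juniper via Cedar → Beech → Ivy → Juniper.
No chain forces Dogwood ahead of Juniper.

Beech, Cedar, Hazel, Ivy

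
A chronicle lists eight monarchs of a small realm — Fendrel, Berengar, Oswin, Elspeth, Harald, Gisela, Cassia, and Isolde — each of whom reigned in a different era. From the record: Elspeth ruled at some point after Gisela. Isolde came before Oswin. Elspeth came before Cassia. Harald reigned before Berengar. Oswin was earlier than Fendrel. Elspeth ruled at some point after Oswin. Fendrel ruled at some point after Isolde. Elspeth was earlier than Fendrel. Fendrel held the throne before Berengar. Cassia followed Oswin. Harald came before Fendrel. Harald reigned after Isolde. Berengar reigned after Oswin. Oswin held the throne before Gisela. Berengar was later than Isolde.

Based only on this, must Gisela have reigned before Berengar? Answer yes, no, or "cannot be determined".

Chain the constraints: Gisela → Elspeth → Fendrel → Berengar. Each link is directly stated, so Gisela comes before Berengar.

yes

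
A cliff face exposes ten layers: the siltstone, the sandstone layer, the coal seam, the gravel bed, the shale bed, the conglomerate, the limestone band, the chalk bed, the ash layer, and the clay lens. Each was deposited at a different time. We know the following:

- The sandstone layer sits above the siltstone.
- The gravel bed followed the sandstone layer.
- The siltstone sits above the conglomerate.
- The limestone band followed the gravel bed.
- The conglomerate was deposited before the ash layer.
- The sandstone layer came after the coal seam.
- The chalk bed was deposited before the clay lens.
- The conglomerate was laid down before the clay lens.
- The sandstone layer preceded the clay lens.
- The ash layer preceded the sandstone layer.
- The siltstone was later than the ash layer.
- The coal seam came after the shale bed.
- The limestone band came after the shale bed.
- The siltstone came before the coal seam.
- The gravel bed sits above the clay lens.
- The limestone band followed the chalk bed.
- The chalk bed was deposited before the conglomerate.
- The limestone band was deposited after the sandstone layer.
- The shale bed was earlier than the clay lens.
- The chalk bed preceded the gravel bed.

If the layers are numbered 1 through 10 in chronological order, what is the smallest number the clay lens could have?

8

The ash layer, the chalk bed, the coal seam, the conglomerate, the sandstone layer, the shale bed, and the siltstone must all come before the clay lens — 7 forced predecessors.
Nothing else is forced ahead of the clay lens, so its earliest slot is position 7 + 1 = 8.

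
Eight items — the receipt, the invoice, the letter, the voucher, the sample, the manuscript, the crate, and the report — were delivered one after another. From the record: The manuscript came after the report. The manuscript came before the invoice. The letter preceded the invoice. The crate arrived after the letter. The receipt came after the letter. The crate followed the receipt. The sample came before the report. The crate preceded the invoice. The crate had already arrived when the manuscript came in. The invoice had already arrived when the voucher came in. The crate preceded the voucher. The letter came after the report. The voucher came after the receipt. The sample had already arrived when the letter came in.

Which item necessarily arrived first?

The sample has a chain of constraints placing it before every other item, so the sample must be first.

the sample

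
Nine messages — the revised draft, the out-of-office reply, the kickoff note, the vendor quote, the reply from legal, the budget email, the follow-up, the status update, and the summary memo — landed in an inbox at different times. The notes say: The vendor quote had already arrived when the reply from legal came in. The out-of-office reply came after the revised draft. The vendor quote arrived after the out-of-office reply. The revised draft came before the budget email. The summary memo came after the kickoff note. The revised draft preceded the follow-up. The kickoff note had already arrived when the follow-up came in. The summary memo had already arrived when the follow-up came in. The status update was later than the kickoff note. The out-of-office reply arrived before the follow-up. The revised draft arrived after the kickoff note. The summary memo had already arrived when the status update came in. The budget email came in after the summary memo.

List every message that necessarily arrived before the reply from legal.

Directly stated before the reply from legal: the vendor quote.
The kickoff note reaches the reply from legal via the kickoff note → the revised draft → the out-of-office reply → the vendor quote → the reply from legal.
The out-of-office reply reaches the reply from legal via the out-of-office reply → the vendor quote → the reply from legal.
The revised draft reaches the reply from legal via the revised draft → the out-of-office reply → the vendor quote → the reply from legal.
No chain forces the follow-up (or any of the others) ahead of the reply from legal.

the kickoff note, the out-of-office reply, the revised draft, the vendor quote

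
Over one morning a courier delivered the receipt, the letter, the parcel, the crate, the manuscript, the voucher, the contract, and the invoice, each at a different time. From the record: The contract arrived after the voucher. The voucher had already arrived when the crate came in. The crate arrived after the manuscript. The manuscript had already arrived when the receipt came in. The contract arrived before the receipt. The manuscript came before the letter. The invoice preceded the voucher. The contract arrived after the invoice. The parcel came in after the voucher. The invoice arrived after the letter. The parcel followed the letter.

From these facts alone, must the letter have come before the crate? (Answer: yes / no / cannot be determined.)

Chain the constraints: the letter → the invoice → the voucher → the crate. Each link is directly stated, so the letter comes before the crate.

yes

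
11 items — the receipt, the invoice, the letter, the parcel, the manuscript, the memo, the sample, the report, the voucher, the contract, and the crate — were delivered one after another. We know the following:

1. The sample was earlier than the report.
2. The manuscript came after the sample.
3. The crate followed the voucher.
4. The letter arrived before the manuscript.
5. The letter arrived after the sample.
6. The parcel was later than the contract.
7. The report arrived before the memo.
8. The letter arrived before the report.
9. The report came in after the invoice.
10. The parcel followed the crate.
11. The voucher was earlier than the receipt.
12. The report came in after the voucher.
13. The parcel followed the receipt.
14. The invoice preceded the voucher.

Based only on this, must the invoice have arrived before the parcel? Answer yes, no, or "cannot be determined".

yes

Chain the constraints: the invoice → the voucher → the crate → the parcel. Each link is directly stated, so the invoice comes before the parcel.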